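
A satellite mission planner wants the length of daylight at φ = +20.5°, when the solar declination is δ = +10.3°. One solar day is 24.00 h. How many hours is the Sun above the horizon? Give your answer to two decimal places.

cos H₀ = −tan φ · tan δ = −tan(+20.5°) × tan(+10.300°) = -0.0679, so H₀ = 1.6388 rad = 93.90°.
Daylight = 2H₀/(2π) × 24.00 h = (1.6388/π) × 24.00 = 12.52 h.

12.52 h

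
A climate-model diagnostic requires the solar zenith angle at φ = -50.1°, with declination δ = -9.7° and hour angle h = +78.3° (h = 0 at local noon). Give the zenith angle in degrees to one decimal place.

θ_z = 75.1°

cos θ_z = sin φ sin δ + cos φ cos δ cos h = 0.129259 + 0.128218 = 0.257477.
θ_z = arccos(0.257477) = 75.1°.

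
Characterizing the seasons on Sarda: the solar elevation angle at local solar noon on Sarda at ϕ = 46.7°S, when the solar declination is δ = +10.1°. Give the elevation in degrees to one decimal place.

At local noon the hour angle is zero, so the zenith angle equals |ϕ − δ| = |-46.7° − (+10.100°)| = 56.800°.
Elevation = 90° − 56.800° = 33.2°.

33.2°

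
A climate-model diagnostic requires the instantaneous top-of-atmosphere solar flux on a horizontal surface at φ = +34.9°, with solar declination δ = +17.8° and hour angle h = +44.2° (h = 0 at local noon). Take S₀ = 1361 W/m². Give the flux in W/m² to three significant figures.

1.00e+03 W/m²

cos θ_z = sin φ sin δ + cos φ cos δ cos h = 0.174902 + 0.559829 = 0.734731.
Flux = S₀ · cos θ_z = 1361 × 0.734731 = 1000 W/m².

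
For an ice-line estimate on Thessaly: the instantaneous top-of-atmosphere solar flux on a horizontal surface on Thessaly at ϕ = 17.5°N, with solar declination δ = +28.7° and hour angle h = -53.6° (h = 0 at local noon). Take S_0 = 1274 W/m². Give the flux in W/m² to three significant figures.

816 W/m²

cos θ_z = sin ϕ sin δ + cos ϕ cos δ cos h = 0.144406 + 0.496424 = 0.640830.
Flux = S_0 · cos θ_z = 1274 × 0.640830 = 816.4 W/m².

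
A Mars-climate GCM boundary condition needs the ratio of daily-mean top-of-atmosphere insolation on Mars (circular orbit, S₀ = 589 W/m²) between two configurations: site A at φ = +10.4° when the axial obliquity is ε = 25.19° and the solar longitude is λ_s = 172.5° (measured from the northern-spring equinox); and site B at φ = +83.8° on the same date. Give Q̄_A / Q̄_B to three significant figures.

Q̄_A / Q̄_B ≈ 4.77

— Configuration A (φ=+10.4°):
Solar declination: sin δ = sin ε · sin λ_s = sin 25.19° × sin 172.5° = 0.05555, so δ = +3.185°.
cos H₀ = −tan(+10.4°) tan(+3.185°) = -0.0102, H₀ = 1.5810 rad.
Bracket: H₀ sin φ sin δ + cos φ cos δ sin H₀ = 1.5810×0.18052×0.05555 + 0.98357×0.99846×0.99995 = 0.015854 + 0.982006 = 0.997860.
Q̄ = (S₀/π) × [bracket] = (589/π) × 0.997860 = 187.08 W/m².
— Configuration B (φ=+83.8°):
cos H₀ = −tan(+83.8°) tan(+3.185°) = -0.5122, H₀ = 2.1085 rad.
Bracket: H₀ sin φ sin δ + cos φ cos δ sin H₀ = 2.1085×0.99415×0.05555 + 0.10800×0.99846×0.85888 = 0.116442 + 0.092616 = 0.209058.
Q̄ = (S₀/π) × [bracket] = (589/π) × 0.209058 = 39.195 W/m².
Ratio Q̄_A / Q̄_B = 187.08 / 39.195 = 4.773.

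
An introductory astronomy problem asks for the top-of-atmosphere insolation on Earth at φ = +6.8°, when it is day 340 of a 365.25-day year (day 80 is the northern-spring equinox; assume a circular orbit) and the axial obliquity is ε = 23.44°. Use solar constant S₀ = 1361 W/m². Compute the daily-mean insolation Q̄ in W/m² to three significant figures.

Solar longitude: λ_s = 360° × (340 − 80)/365.25 = 256.263°.
sin δ = sin 23.44° × sin 256.263° = -0.38641, so δ = -22.731°.
cos H₀ = −tan(+6.8°) tan(-22.731°) = 0.0500, H₀ = 1.5208 rad.
Bracket: H₀ sin φ sin δ + cos φ cos δ sin H₀ = 1.5208×0.11840×-0.38641 + 0.99297×0.92233×0.99875 = -0.069578 + 0.914701 = 0.845123.
Q̄ = (S₀/π) × [bracket] = (1361/π) × 0.845123 = 366.1 W/m².

Q̄ ≈ 366 W/m²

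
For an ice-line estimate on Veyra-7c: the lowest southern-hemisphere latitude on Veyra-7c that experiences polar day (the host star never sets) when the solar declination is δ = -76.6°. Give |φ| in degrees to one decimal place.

Polar day requires cos H₀ = −tan φ tan δ ≤ −1, i.e. tan φ tan δ ≥ 1.
The boundary is |tan φ| · |tan δ| = 1, so |φ| = 90° − |δ| = 90° − 76.6° = 13.4° in the southern hemisphere.

|φ| = 13.4°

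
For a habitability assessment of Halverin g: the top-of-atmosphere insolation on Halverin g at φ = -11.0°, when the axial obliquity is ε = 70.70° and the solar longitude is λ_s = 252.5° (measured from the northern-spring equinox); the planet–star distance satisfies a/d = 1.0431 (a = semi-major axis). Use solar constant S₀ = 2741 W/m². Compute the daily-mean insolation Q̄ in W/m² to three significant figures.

Solar declination: sin δ = sin ε · sin λ_s = sin 70.70° × sin 252.5° = -0.90012, so δ = -64.174°.
cos H₀ = −tan(-11.0°) tan(-64.174°) = -0.4016, H₀ = 1.9841 rad.
Bracket: H₀ sin φ sin δ + cos φ cos δ sin H₀ = 1.9841×-0.19081×-0.90012 + 0.98163×0.43564×0.91580 = 0.340773 + 0.391630 = 0.732403.
Inverse-square distance factor (a/d)² = 1.0431² = 1.088058.
Q̄ = (S₀/π) × 1.088058 × [bracket] = (2741/π) × 1.088058 × 0.732403 = 695.3 W/m².

Q̄ ≈ 695 W/m²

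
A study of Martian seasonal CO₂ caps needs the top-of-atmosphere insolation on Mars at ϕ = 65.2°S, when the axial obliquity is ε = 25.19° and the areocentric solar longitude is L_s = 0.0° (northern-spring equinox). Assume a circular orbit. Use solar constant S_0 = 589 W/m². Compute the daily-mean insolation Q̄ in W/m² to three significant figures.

Q̄ ≈ 78.6 W/m²

sin δ = sin 25.19° × sin 0.0° = 0.00000, so δ = +0.000°.
cos h₀ = −tan(-65.2°) tan(+0.000°) = 0.0000, h₀ = 1.5708 rad.
Bracket: h₀ sin ϕ sin δ + cos ϕ cos δ sin h₀ = 1.5708×-0.90778×0.00000 + 0.41945×1.00000×1.00000 = -0.000000 + 0.419450 = 0.419450.
Q̄ = (S_0/π) × [bracket] = (589/π) × 0.419450 = 78.64 W/m².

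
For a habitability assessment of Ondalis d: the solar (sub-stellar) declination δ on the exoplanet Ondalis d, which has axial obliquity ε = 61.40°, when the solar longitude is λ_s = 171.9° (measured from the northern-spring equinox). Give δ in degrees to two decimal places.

sin δ = sin ε · sin λ_s = sin 61.40° × sin 171.9° = 0.123709.
δ = arcsin(0.123709) = +7.11°.

δ = +7.11°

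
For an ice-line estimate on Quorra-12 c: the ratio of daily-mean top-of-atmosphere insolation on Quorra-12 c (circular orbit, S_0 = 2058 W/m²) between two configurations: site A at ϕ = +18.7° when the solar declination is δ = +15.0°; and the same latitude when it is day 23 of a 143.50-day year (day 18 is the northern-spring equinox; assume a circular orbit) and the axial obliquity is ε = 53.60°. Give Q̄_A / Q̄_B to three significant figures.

Q̄_A / Q̄_B ≈ 1.03

— Configuration A (ϕ=+18.7°):
cos h₀ = −tan(+18.7°) tan(+15.000°) = -0.0907, h₀ = 1.6616 rad.
Bracket: h₀ sin ϕ sin δ + cos ϕ cos δ sin h₀ = 1.6616×0.32061×0.25882 + 0.94721×0.96593×0.99588 = 0.137880 + 0.911169 = 1.049049.
Q̄ = (S_0/π) × [bracket] = (2058/π) × 1.049049 = 687.21 W/m².
— Configuration B (ϕ=+18.7°):
Solar longitude: L_s = 360° × (23 − 18)/143.50 = 12.544°.
sin δ = sin 53.60° × sin 12.544° = 0.17481, so δ = +10.067°.
cos h₀ = −tan(+18.7°) tan(+10.067°) = -0.0601, h₀ = 1.6309 rad.
Bracket: h₀ sin ϕ sin δ + cos ϕ cos δ sin h₀ = 1.6309×0.32061×0.17481 + 0.94721×0.98460×0.99819 = 0.091405 + 0.930935 = 1.022340.
Q̄ = (S_0/π) × [bracket] = (2058/π) × 1.022340 = 669.72 W/m².
Ratio Q̄_A / Q̄_B = 687.21 / 669.72 = 1.026.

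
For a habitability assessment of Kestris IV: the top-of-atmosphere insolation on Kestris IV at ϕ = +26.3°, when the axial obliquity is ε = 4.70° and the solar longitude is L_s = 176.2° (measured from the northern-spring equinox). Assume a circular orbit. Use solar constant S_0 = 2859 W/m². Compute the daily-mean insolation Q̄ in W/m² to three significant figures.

Q̄ ≈ 819 W/m²

Solar declination: sin δ = sin ε · sin L_s = sin 4.70° × sin 176.2° = 0.00543, so δ = +0.311°.
cos h₀ = −tan(+26.3°) tan(+0.311°) = -0.0027, h₀ = 1.5735 rad.
Bracket: h₀ sin ϕ sin δ + cos ϕ cos δ sin h₀ = 1.5735×0.44307×0.00543 + 0.89649×0.99999×1.00000 = 0.003786 + 0.896481 = 0.900267.
Q̄ = (S_0/π) × [bracket] = (2859/π) × 0.900267 = 819.3 W/m².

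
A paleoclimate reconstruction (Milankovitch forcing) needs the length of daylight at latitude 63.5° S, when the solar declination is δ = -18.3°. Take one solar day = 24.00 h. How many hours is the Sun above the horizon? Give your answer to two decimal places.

17.54 h

cos h₀ = −tan ϕ · tan δ = −tan(-63.5°) × tan(-18.300°) = -0.6633, so h₀ = 2.2960 rad = 131.55°.
Daylight = 2h₀/(2π) × 24.00 h = (2.2960/π) × 24.00 = 17.54 h.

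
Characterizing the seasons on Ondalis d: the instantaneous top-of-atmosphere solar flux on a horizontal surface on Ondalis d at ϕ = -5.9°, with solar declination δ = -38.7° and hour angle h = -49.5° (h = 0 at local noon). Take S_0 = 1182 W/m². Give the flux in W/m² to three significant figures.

672 W/m²

cos θ_z = sin ϕ sin δ + cos ϕ cos δ cos h = 0.064270 + 0.504164 = 0.568434.
Flux = S_0 · cos θ_z = 1182 × 0.568434 = 671.9 W/m².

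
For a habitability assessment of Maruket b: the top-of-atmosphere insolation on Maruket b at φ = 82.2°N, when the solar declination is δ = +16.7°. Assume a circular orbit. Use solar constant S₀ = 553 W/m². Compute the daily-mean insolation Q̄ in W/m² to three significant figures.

Q̄ ≈ 157 W/m²

cos H₀ = −tan(+82.2°) tan(+16.700°) = -2.1902 ≤ −1 ⇒ polar day, H₀ = π.
Bracket: H₀ sin φ sin δ + cos φ cos δ sin H₀ = 3.1416×0.99075×0.28736 + 0.13572×0.95782×0.00000 = 0.894420 + 0.000000 = 0.894420.
Q̄ = (S₀/π) × [bracket] = (553/π) × 0.894420 = 157.4 W/m².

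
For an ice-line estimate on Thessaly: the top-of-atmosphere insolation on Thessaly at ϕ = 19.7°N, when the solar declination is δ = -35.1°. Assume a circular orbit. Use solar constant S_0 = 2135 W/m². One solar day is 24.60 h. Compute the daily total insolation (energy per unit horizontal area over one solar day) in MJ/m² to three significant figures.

cos h₀ = −tan(+19.7°) tan(-35.100°) = 0.2516, h₀ = 1.3164 rad.
Bracket: h₀ sin ϕ sin δ + cos ϕ cos δ sin h₀ = 1.3164×0.33710×-0.57501 + 0.94147×0.81815×0.96782 = -0.255166 + 0.745477 = 0.490311.
Q̄ = (S_0/π) × [bracket] = (2135/π) × 0.490311 = 333.21 W/m².
Daily total = Q̄ × 24.60 h × 3600 s/h = 333.21 × 24.60 × 3600 / 10⁶ = 29.51 MJ/m².

29.5 MJ/m²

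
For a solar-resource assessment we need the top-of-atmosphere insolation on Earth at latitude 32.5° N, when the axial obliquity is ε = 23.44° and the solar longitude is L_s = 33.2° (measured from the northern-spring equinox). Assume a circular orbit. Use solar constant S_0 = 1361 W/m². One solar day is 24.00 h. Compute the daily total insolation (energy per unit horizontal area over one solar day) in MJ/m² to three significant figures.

38.0 MJ/m²

Solar declination: sin δ = sin ε · sin L_s = sin 23.44° × sin 33.2° = 0.21781, so δ = +12.581°.
cos h₀ = −tan(+32.5°) tan(+12.581°) = -0.1422, h₀ = 1.7135 rad.
Bracket: h₀ sin ϕ sin δ + cos ϕ cos δ sin h₀ = 1.7135×0.53730×0.21781 + 0.84339×0.97599×0.98984 = 0.200530 + 0.814777 = 1.015307.
Q̄ = (S_0/π) × [bracket] = (1361/π) × 1.015307 = 439.85 W/m².
Daily total = Q̄ × 24.00 h × 3600 s/h = 439.85 × 24.00 × 3600 / 10⁶ = 38.00 MJ/m².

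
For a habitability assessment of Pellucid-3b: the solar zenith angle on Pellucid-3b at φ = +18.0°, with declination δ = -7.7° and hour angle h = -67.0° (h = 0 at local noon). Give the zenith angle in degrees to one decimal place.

θ_z = 70.9°

cos θ_z = sin φ sin δ + cos φ cos δ cos h = -0.041404 + 0.368257 = 0.326853.
θ_z = arccos(0.326853) = 70.9°.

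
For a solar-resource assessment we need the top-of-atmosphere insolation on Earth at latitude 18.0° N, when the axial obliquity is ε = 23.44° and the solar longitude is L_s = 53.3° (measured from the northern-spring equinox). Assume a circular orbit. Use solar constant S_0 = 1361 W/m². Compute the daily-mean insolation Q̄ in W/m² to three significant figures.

Solar declination: sin δ = sin ε · sin L_s = sin 23.44° × sin 53.3° = 0.31894, so δ = +18.599°.
cos h₀ = −tan(+18.0°) tan(+18.599°) = -0.1093, h₀ = 1.6804 rad.
Bracket: h₀ sin ϕ sin δ + cos ϕ cos δ sin h₀ = 1.6804×0.30902×0.31894 + 0.95106×0.94778×0.99400 = 0.165618 + 0.895987 = 1.061605.
Q̄ = (S_0/π) × [bracket] = (1361/π) × 1.061605 = 459.9 W/m².

Q̄ ≈ 460 W/m²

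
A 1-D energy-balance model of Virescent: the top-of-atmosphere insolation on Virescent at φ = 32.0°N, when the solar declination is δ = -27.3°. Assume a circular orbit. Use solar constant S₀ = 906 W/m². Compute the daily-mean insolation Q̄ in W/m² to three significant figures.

Q̄ ≈ 119 W/m²

cos H₀ = −tan(+32.0°) tan(-27.300°) = 0.3225, H₀ = 1.2424 rad.
Bracket: H₀ sin φ sin δ + cos φ cos δ sin H₀ = 1.2424×0.52992×-0.45865 + 0.84805×0.88862×0.94656 = -0.301963 + 0.713322 = 0.411359.
Q̄ = (S₀/π) × [bracket] = (906/π) × 0.411359 = 118.6 W/m².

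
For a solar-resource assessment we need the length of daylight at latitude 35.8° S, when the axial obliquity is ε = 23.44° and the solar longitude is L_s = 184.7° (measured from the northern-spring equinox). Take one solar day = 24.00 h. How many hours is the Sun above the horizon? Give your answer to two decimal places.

12.18 h

Solar declination: sin δ = sin ε · sin L_s = sin 23.44° × sin 184.7° = -0.03259, so δ = -1.868°.
cos h₀ = −tan ϕ · tan δ = −tan(-35.8°) × tan(-1.868°) = -0.0235, so h₀ = 1.5943 rad = 91.35°.
Daylight = 2h₀/(2π) × 24.00 h = (1.5943/π) × 24.00 = 12.18 h.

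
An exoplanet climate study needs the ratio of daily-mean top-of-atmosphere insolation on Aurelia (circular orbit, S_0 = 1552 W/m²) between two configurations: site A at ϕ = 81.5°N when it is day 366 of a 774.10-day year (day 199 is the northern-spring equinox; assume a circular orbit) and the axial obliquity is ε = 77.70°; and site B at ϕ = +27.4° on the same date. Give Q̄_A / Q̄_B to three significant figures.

Q̄_A / Q̄_B ≈ 2.15

— Configuration A (ϕ=+81.5°):
Solar longitude: L_s = 360° × (366 − 199)/774.10 = 77.664°.
sin δ = sin 77.70° × sin 77.664° = 0.95449, so δ = +72.648°.
cos h₀ = −tan(+81.5°) tan(+72.648°) = -21.4138 ≤ −1 ⇒ polar day, h₀ = π.
Bracket: h₀ sin ϕ sin δ + cos ϕ cos δ sin h₀ = 3.1416×0.98902×0.95449 + 0.14781×0.29825×0.00000 = 2.965701 + 0.000000 = 2.965701.
Q̄ = (S_0/π) × [bracket] = (1552/π) × 2.965701 = 1465.1 W/m².
— Configuration B (ϕ=+27.4°):
cos h₀ = −tan(+27.4°) tan(+72.648°) = -1.6589 ≤ −1 ⇒ polar day, h₀ = π.
Bracket: h₀ sin ϕ sin δ + cos ϕ cos δ sin h₀ = 3.1416×0.46020×0.95449 + 0.88782×0.29825×0.00000 = 1.379968 + 0.000000 = 1.379968.
Q̄ = (S_0/π) × [bracket] = (1552/π) × 1.379968 = 681.73 W/m².
Ratio Q̄_A / Q̄_B = 1465.1 / 681.73 = 2.149.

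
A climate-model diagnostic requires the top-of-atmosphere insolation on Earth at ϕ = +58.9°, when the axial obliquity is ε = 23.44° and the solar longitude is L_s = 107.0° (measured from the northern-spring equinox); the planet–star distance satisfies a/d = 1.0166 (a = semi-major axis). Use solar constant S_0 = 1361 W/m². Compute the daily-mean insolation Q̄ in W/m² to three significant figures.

Solar declination: sin δ = sin ε · sin L_s = sin 23.44° × sin 107.0° = 0.38041, so δ = +22.359°.
cos h₀ = −tan(+58.9°) tan(+22.359°) = -0.6819, h₀ = 2.3211 rad.
Bracket: h₀ sin ϕ sin δ + cos ϕ cos δ sin h₀ = 2.3211×0.85627×0.38041 + 0.51653×0.92482×0.73147 = 0.756060 + 0.349421 = 1.105481.
Inverse-square distance factor (a/d)² = 1.0166² = 1.033476.
Q̄ = (S_0/π) × 1.033476 × [bracket] = (1361/π) × 1.033476 × 1.105481 = 494.9 W/m².

Q̄ ≈ 495 W/m²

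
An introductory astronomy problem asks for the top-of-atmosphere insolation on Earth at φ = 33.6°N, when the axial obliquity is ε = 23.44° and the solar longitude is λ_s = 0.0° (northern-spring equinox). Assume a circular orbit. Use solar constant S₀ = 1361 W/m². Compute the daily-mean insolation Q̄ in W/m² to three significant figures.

Q̄ ≈ 361 W/m²

Solar declination: sin δ = sin ε · sin λ_s = sin 23.44° × sin 0.0° = 0.00000, so δ = +0.000°.
cos H₀ = −tan(+33.6°) tan(+0.000°) = -0.0000, H₀ = 1.5708 rad.
Bracket: H₀ sin φ sin δ + cos φ cos δ sin H₀ = 1.5708×0.55339×0.00000 + 0.83292×1.00000×1.00000 = 0.000000 + 0.832920 = 0.832920.
Q̄ = (S₀/π) × [bracket] = (1361/π) × 0.832920 = 360.8 W/m².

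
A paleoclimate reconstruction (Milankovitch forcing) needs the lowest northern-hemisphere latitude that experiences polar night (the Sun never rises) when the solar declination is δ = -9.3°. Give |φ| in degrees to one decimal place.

Polar night requires cos H₀ = −tan φ tan δ ≥ 1, i.e. tan φ tan δ ≤ −1.
The boundary is |tan φ| · |tan δ| = 1, so |φ| = 90° − |δ| = 90° − 9.3° = 80.7° in the northern hemisphere.

|φ| = 80.7°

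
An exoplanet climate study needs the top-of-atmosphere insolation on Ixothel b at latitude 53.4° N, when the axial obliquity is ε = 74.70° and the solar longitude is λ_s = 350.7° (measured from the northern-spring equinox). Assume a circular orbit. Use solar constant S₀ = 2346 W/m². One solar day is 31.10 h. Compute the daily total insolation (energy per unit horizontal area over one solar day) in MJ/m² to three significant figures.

Solar declination: sin δ = sin ε · sin λ_s = sin 74.70° × sin 350.7° = -0.15588, so δ = -8.968°.
cos H₀ = −tan(+53.4°) tan(-8.968°) = 0.2125, H₀ = 1.3567 rad.
Bracket: H₀ sin φ sin δ + cos φ cos δ sin H₀ = 1.3567×0.80282×-0.15588 + 0.59622×0.98778×0.97716 = -0.169782 + 0.575483 = 0.405701.
Q̄ = (S₀/π) × [bracket] = (2346/π) × 0.405701 = 302.96 W/m².
Daily total = Q̄ × 31.10 h × 3600 s/h = 302.96 × 31.10 × 3600 / 10⁶ = 33.92 MJ/m².

33.9 MJ/m²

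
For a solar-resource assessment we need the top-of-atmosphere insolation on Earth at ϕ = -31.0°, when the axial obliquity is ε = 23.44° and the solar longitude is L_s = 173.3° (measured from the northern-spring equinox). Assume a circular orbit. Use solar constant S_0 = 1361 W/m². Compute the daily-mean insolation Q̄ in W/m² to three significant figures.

Q̄ ≈ 355 W/m²

Solar declination: sin δ = sin ε · sin L_s = sin 23.44° × sin 173.3° = 0.04641, so δ = +2.660°.
cos h₀ = −tan(-31.0°) tan(+2.660°) = 0.0279, h₀ = 1.5429 rad.
Bracket: h₀ sin ϕ sin δ + cos ϕ cos δ sin h₀ = 1.5429×-0.51504×0.04641 + 0.85717×0.99892×0.99961 = -0.036880 + 0.855910 = 0.819030.
Q̄ = (S_0/π) × [bracket] = (1361/π) × 0.819030 = 354.8 W/m².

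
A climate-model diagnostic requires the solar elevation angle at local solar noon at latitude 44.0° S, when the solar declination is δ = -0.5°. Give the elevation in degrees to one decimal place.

At local noon the hour angle is zero, so the zenith angle equals |φ − δ| = |-44.0° − (-0.500°)| = 43.500°.
Elevation = 90° − 43.500° = 46.5°.

46.5°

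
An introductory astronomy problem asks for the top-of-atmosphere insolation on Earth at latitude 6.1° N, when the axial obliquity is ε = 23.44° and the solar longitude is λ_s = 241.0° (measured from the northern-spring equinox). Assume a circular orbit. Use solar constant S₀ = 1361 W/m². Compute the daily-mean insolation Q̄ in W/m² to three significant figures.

Q̄ ≈ 379 W/m²

Solar declination: sin δ = sin ε · sin λ_s = sin 23.44° × sin 241.0° = -0.34791, so δ = -20.360°.
cos H₀ = −tan(+6.1°) tan(-20.360°) = 0.0397, H₀ = 1.5311 rad.
Bracket: H₀ sin φ sin δ + cos φ cos δ sin H₀ = 1.5311×0.10626×-0.34791 + 0.99434×0.93753×0.99921 = -0.056603 + 0.931487 = 0.874884.
Q̄ = (S₀/π) × [bracket] = (1361/π) × 0.874884 = 379.0 W/m².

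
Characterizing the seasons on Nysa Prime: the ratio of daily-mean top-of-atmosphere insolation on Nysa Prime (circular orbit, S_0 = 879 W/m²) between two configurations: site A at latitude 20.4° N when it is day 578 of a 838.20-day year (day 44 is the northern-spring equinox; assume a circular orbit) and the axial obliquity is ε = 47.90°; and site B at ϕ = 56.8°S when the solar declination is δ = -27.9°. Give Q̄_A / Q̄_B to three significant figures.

Q̄_A / Q̄_B ≈ 0.387

— Configuration A (ϕ=+20.4°):
Solar longitude: L_s = 360° × (578 − 44)/838.20 = 229.349°.
sin δ = sin 47.90° × sin 229.349° = -0.56293, so δ = -34.259°.
cos h₀ = −tan(+20.4°) tan(-34.259°) = 0.2533, h₀ = 1.3147 rad.
Bracket: h₀ sin ϕ sin δ + cos ϕ cos δ sin h₀ = 1.3147×0.34857×-0.56293 + 0.93728×0.82651×0.96739 = -0.257971 + 0.749409 = 0.491438.
Q̄ = (S_0/π) × [bracket] = (879/π) × 0.491438 = 137.50 W/m².
— Configuration B (ϕ=-56.8°):
cos h₀ = −tan(-56.8°) tan(-27.900°) = -0.8091, h₀ = 2.5134 rad.
Bracket: h₀ sin ϕ sin δ + cos ϕ cos δ sin h₀ = 2.5134×-0.83676×-0.46793 + 0.54756×0.88377×0.58764 = 0.984109 + 0.284369 = 1.268478.
Q̄ = (S_0/π) × [bracket] = (879/π) × 1.268478 = 354.91 W/m².
Ratio Q̄_A / Q̄_B = 137.50 / 354.91 = 0.3874.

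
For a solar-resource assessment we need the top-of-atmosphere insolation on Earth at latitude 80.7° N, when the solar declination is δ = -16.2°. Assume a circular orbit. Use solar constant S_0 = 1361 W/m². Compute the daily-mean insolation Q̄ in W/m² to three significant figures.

cos h₀ = −tan(+80.7°) tan(-16.200°) = 1.7741 ≥ 1 ⇒ polar night, h₀ = 0 and Q̄ = 0.

Q̄ ≈ 0.00 W/m²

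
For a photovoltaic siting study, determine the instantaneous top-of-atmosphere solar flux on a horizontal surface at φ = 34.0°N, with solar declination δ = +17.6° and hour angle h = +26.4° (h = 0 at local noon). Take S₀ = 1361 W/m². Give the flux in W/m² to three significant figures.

1.19e+03 W/m²

cos θ_z = sin φ sin δ + cos φ cos δ cos h = 0.169083 + 0.707819 = 0.876902.
Flux = S₀ · cos θ_z = 1361 × 0.876902 = 1193 W/m².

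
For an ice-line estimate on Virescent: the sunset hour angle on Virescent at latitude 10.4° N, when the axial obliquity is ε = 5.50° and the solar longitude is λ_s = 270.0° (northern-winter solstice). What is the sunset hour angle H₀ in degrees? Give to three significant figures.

H₀ = 89.0°

Solar declination: sin δ = sin ε · sin λ_s = sin 5.50° × sin 270.0° = -0.09585, so δ = -5.500°.
cos H₀ = −tan φ · tan δ = −tan(+10.4°) × tan(-5.500°) = 0.0177, so H₀ = 1.5531 rad = 88.99°.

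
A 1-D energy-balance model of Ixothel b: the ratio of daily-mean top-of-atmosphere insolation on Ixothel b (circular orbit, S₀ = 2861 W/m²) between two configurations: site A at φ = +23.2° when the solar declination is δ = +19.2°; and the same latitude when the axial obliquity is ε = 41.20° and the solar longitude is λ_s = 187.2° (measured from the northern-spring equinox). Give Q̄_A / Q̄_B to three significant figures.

— Configuration A (φ=+23.2°):
cos H₀ = −tan(+23.2°) tan(+19.200°) = -0.1493, H₀ = 1.7206 rad.
Bracket: H₀ sin φ sin δ + cos φ cos δ sin H₀ = 1.7206×0.39394×0.32887 + 0.91914×0.94438×0.98880 = 0.222912 + 0.858296 = 1.081208.
Q̄ = (S₀/π) × [bracket] = (2861/π) × 1.081208 = 984.64 W/m².
— Configuration B (φ=+23.2°):
Solar declination: sin δ = sin ε · sin λ_s = sin 41.20° × sin 187.2° = -0.08256, so δ = -4.735°.
cos H₀ = −tan(+23.2°) tan(-4.735°) = 0.0355, H₀ = 1.5353 rad.
Bracket: H₀ sin φ sin δ + cos φ cos δ sin H₀ = 1.5353×0.39394×-0.08256 + 0.91914×0.99659×0.99937 = -0.049934 + 0.915429 = 0.865495.
Q̄ = (S₀/π) × [bracket] = (2861/π) × 0.865495 = 788.19 W/m².
Ratio Q̄_A / Q̄_B = 984.64 / 788.19 = 1.249.

Q̄_A / Q̄_B ≈ 1.25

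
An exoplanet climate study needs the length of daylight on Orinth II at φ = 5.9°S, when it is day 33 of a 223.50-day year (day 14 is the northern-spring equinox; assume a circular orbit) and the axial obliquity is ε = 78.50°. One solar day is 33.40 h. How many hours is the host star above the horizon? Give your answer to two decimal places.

Solar longitude: λ_s = 360° × (33 − 14)/223.50 = 30.604°.
sin δ = sin 78.50° × sin 30.604° = 0.49888, so δ = +29.926°.
cos H₀ = −tan φ · tan δ = −tan(-5.9°) × tan(+29.926°) = 0.0595, so H₀ = 1.5113 rad = 86.59°.
Daylight = 2H₀/(2π) × 33.40 h = (1.5113/π) × 33.40 = 16.07 h.

16.07 h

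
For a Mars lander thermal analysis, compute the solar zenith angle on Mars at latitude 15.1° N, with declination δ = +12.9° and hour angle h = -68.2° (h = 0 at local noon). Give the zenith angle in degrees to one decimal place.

θ_z = 65.9°

cos θ_z = sin φ sin δ + cos φ cos δ cos h = 0.058158 + 0.349496 = 0.407654.
θ_z = arccos(0.407654) = 65.9°.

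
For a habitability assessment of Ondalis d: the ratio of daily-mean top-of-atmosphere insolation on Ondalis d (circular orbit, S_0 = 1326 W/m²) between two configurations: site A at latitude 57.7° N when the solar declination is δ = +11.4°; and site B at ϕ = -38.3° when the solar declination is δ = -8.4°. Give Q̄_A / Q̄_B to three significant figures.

Q̄_A / Q̄_B ≈ 0.880

— Configuration A (ϕ=+57.7°):
cos h₀ = −tan(+57.7°) tan(+11.400°) = -0.3190, h₀ = 1.8954 rad.
Bracket: h₀ sin ϕ sin δ + cos ϕ cos δ sin h₀ = 1.8954×0.84526×0.19766 + 0.53435×0.98027×0.94777 = 0.316672 + 0.496449 = 0.813121.
Q̄ = (S_0/π) × [bracket] = (1326/π) × 0.813121 = 343.20 W/m².
— Configuration B (ϕ=-38.3°):
cos h₀ = −tan(-38.3°) tan(-8.400°) = -0.1166, h₀ = 1.6877 rad.
Bracket: h₀ sin ϕ sin δ + cos ϕ cos δ sin h₀ = 1.6877×-0.61978×-0.14608 + 0.78478×0.98927×0.99318 = 0.152800 + 0.771065 = 0.923865.
Q̄ = (S_0/π) × [bracket] = (1326/π) × 0.923865 = 389.94 W/m².
Ratio Q̄_A / Q̄_B = 343.20 / 389.94 = 0.8801.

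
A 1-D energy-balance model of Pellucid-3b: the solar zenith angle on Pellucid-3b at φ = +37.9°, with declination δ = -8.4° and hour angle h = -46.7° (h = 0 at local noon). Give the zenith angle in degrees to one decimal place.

cos θ_z = sin φ sin δ + cos φ cos δ cos h = -0.089737 + 0.535363 = 0.445626.
θ_z = arccos(0.445626) = 63.5°.

θ_z = 63.5°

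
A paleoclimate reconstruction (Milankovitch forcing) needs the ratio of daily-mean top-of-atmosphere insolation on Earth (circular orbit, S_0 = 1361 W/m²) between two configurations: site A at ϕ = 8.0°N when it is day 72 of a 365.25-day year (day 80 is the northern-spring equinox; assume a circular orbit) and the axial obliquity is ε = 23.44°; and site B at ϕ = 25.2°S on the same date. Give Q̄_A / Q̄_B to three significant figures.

Q̄_A / Q̄_B ≈ 1.04

— Configuration A (ϕ=+8.0°):
Solar longitude: L_s = 360° × (72 − 80)/365.25 = -7.885°, i.e. -7.885° + 360° = 352.115°.
sin δ = sin 23.44° × sin 352.115° = -0.05457, so δ = -3.128°.
cos h₀ = −tan(+8.0°) tan(-3.128°) = 0.0077, h₀ = 1.5631 rad.
Bracket: h₀ sin ϕ sin δ + cos ϕ cos δ sin h₀ = 1.5631×0.13917×-0.05457 + 0.99027×0.99851×0.99997 = -0.011871 + 0.988765 = 0.976894.
Q̄ = (S_0/π) × [bracket] = (1361/π) × 0.976894 = 423.21 W/m².
— Configuration B (ϕ=-25.2°):
cos h₀ = −tan(-25.2°) tan(-3.128°) = -0.0257, h₀ = 1.5965 rad.
Bracket: h₀ sin ϕ sin δ + cos ϕ cos δ sin h₀ = 1.5965×-0.42578×-0.05457 + 0.90483×0.99851×0.99967 = 0.037094 + 0.903184 = 0.940278.
Q̄ = (S_0/π) × [bracket] = (1361/π) × 0.940278 = 407.35 W/m².
Ratio Q̄_A / Q̄_B = 423.21 / 407.35 = 1.039.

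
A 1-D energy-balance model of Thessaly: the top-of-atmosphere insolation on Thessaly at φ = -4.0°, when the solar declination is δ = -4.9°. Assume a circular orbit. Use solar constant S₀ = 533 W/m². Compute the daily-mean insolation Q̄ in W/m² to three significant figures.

cos H₀ = −tan(-4.0°) tan(-4.900°) = -0.0060, H₀ = 1.5768 rad.
Bracket: H₀ sin φ sin δ + cos φ cos δ sin H₀ = 1.5768×-0.06976×-0.08542 + 0.99756×0.99635×0.99998 = 0.009396 + 0.993899 = 1.003295.
Q̄ = (S₀/π) × [bracket] = (533/π) × 1.003295 = 170.2 W/m².

Q̄ ≈ 170 W/m²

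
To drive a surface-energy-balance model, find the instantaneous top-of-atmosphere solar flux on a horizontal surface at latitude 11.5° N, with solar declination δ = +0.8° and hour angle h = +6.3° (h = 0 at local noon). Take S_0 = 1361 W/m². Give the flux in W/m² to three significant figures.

1.33e+03 W/m²

cos θ_z = sin ϕ sin δ + cos ϕ cos δ cos h = 0.002784 + 0.973912 = 0.976696.
Flux = S_0 · cos θ_z = 1361 × 0.976696 = 1329 W/m².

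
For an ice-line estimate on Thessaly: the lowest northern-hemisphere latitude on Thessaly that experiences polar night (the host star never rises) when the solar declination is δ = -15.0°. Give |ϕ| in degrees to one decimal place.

Polar night requires cos h₀ = −tan ϕ tan δ ≥ 1, i.e. tan ϕ tan δ ≤ −1.
The boundary is |tan ϕ| · |tan δ| = 1, so |ϕ| = 90° − |δ| = 90° − 15.0° = 75.0° in the northern hemisphere.

|ϕ| = 75.0°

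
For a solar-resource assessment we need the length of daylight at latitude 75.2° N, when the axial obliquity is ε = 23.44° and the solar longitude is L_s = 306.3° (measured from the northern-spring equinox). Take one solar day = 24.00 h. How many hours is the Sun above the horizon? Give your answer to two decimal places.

Solar declination: sin δ = sin ε · sin L_s = sin 23.44° × sin 306.3° = -0.32059, so δ = -18.699°.
cos h₀ = −tan ϕ · tan δ = 1.2810 ≥ 1, so the Sun never rises (polar night) and h₀ = 0.
Daylight = 2h₀/(2π) × 24.00 h = (0.0000/π) × 24.00 = 0.00 h.

0.00 h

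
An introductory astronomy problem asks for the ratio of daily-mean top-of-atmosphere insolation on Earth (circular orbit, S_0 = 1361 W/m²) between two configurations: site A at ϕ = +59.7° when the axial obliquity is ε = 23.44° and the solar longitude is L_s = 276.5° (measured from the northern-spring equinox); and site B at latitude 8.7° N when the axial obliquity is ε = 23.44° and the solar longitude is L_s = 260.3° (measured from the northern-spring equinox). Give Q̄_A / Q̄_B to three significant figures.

— Configuration A (ϕ=+59.7°):
Solar declination: sin δ = sin ε · sin L_s = sin 23.44° × sin 276.5° = -0.39523, so δ = -23.280°.
cos h₀ = −tan(+59.7°) tan(-23.280°) = 0.7363, h₀ = 0.7432 rad.
Bracket: h₀ sin ϕ sin δ + cos ϕ cos δ sin h₀ = 0.7432×0.86340×-0.39523 + 0.50453×0.91858×0.67665 = -0.253611 + 0.313594 = 0.059983.
Q̄ = (S_0/π) × [bracket] = (1361/π) × 0.059983 = 25.986 W/m².
— Configuration B (ϕ=+8.7°):
Solar declination: sin δ = sin ε · sin L_s = sin 23.44° × sin 260.3° = -0.39210, so δ = -23.085°.
cos h₀ = −tan(+8.7°) tan(-23.085°) = 0.0652, h₀ = 1.5055 rad.
Bracket: h₀ sin ϕ sin δ + cos ϕ cos δ sin h₀ = 1.5055×0.15126×-0.39210 + 0.98849×0.91992×0.99787 = -0.089290 + 0.907395 = 0.818105.
Q̄ = (S_0/π) × [bracket] = (1361/π) × 0.818105 = 354.42 W/m².
Ratio Q̄_A / Q̄_B = 25.986 / 354.42 = 0.07332.

Q̄_A / Q̄_B ≈ 0.0733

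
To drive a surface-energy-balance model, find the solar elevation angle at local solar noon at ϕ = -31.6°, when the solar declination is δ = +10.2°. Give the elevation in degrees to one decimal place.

At local noon the hour angle is zero, so the zenith angle equals |ϕ − δ| = |-31.6° − (+10.200°)| = 41.800°.
Elevation = 90° − 41.800° = 48.2°.

48.2°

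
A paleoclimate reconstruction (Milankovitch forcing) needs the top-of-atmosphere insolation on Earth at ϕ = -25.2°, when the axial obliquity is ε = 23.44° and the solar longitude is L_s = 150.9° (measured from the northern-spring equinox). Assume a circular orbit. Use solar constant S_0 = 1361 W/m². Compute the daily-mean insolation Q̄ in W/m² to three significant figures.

Q̄ ≈ 330 W/m²

Solar declination: sin δ = sin ε · sin L_s = sin 23.44° × sin 150.9° = 0.19346, so δ = +11.155°.
cos h₀ = −tan(-25.2°) tan(+11.155°) = 0.0928, h₀ = 1.4779 rad.
Bracket: h₀ sin ϕ sin δ + cos ϕ cos δ sin h₀ = 1.4779×-0.42578×0.19346 + 0.90483×0.98111×0.99569 = -0.121737 + 0.883912 = 0.762175.
Q̄ = (S_0/π) × [bracket] = (1361/π) × 0.762175 = 330.2 W/m².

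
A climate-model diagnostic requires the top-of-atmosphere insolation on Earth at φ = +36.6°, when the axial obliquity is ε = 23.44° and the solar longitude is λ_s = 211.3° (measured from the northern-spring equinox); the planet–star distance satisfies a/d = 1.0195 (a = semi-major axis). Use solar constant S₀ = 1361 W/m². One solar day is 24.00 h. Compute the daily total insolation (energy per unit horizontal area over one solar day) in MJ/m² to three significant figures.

Solar declination: sin δ = sin ε · sin λ_s = sin 23.44° × sin 211.3° = -0.20666, so δ = -11.927°.
cos H₀ = −tan(+36.6°) tan(-11.927°) = 0.1569, H₀ = 1.4133 rad.
Bracket: H₀ sin φ sin δ + cos φ cos δ sin H₀ = 1.4133×0.59622×-0.20666 + 0.80282×0.97841×0.98762 = -0.174140 + 0.775763 = 0.601623.
Inverse-square distance factor (a/d)² = 1.0195² = 1.039380.
Q̄ = (S₀/π) × 1.039380 × [bracket] = (1361/π) × 1.039380 × 0.601623 = 270.90 W/m².
Daily total = Q̄ × 24.00 h × 3600 s/h = 270.90 × 24.00 × 3600 / 10⁶ = 23.41 MJ/m².

23.4 MJ/m²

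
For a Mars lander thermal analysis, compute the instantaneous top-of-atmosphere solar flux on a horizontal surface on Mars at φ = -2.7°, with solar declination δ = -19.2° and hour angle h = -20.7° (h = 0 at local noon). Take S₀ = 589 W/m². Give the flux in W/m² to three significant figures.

529 W/m²

cos θ_z = sin φ sin δ + cos φ cos δ cos h = 0.015492 + 0.882431 = 0.897923.
Flux = S₀ · cos θ_z = 589 × 0.897923 = 528.9 W/m².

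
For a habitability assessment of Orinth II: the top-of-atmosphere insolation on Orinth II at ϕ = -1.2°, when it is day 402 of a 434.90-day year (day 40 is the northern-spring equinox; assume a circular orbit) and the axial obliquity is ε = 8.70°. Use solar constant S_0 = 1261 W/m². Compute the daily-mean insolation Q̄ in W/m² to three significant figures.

Solar longitude: L_s = 360° × (402 − 40)/434.90 = 299.655°.
sin δ = sin 8.70° × sin 299.655° = -0.13145, so δ = -7.553°.
cos h₀ = −tan(-1.2°) tan(-7.553°) = -0.0028, h₀ = 1.5736 rad.
Bracket: h₀ sin ϕ sin δ + cos ϕ cos δ sin h₀ = 1.5736×-0.02094×-0.13145 + 0.99978×0.99132×1.00000 = 0.004331 + 0.991102 = 0.995433.
Q̄ = (S_0/π) × [bracket] = (1261/π) × 0.995433 = 399.6 W/m².

Q̄ ≈ 400 W/m²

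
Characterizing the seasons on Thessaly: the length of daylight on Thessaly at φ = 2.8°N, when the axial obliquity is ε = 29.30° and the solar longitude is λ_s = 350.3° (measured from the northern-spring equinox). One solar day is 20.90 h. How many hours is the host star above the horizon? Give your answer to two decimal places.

Solar declination: sin δ = sin ε · sin λ_s = sin 29.30° × sin 350.3° = -0.08246, so δ = -4.730°.
cos H₀ = −tan φ · tan δ = −tan(+2.8°) × tan(-4.730°) = 0.0040, so H₀ = 1.5667 rad = 89.77°.
Daylight = 2H₀/(2π) × 20.90 h = (1.5667/π) × 20.90 = 10.42 h.

10.42 h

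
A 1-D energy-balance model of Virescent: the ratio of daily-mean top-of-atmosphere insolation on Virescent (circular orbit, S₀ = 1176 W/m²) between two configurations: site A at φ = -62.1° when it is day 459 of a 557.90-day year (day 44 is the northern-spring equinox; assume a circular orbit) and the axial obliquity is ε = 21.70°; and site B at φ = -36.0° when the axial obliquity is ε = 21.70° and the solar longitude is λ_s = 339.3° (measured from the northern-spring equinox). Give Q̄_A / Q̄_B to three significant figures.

Q̄_A / Q̄_B ≈ 1.16

— Configuration A (φ=-62.1°):
Solar longitude: λ_s = 360° × (459 − 44)/557.90 = 267.790°.
sin δ = sin 21.70° × sin 267.790° = -0.36947, so δ = -21.683°.
cos H₀ = −tan(-62.1°) tan(-21.683°) = -0.7509, H₀ = 2.4203 rad.
Bracket: H₀ sin φ sin δ + cos φ cos δ sin H₀ = 2.4203×-0.88377×-0.36947 + 0.46793×0.92924×0.66036 = 0.790292 + 0.287137 = 1.077429.
Q̄ = (S₀/π) × [bracket] = (1176/π) × 1.077429 = 403.32 W/m².
— Configuration B (φ=-36.0°):
Solar declination: sin δ = sin ε · sin λ_s = sin 21.70° × sin 339.3° = -0.13070, so δ = -7.510°.
cos H₀ = −tan(-36.0°) tan(-7.510°) = -0.0958, H₀ = 1.6667 rad.
Bracket: H₀ sin φ sin δ + cos φ cos δ sin H₀ = 1.6667×-0.58779×-0.13070 + 0.80902×0.99142×0.99540 = 0.128043 + 0.798389 = 0.926432.
Q̄ = (S₀/π) × [bracket] = (1176/π) × 0.926432 = 346.79 W/m².
Ratio Q̄_A / Q̄_B = 403.32 / 346.79 = 1.163.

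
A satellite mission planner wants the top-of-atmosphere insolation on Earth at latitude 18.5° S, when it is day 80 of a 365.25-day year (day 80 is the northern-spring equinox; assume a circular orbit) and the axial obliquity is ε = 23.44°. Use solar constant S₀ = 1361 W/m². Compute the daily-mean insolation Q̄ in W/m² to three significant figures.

Solar longitude: λ_s = 360° × (80 − 80)/365.25 = 0.000°.
sin δ = sin 23.44° × sin 0.000° = 0.00000, so δ = +0.000°.
cos H₀ = −tan(-18.5°) tan(+0.000°) = 0.0000, H₀ = 1.5708 rad.
Bracket: H₀ sin φ sin δ + cos φ cos δ sin H₀ = 1.5708×-0.31730×0.00000 + 0.94832×1.00000×1.00000 = -0.000000 + 0.948320 = 0.948320.
Q̄ = (S₀/π) × [bracket] = (1361/π) × 0.948320 = 410.8 W/m².

Q̄ ≈ 411 W/m²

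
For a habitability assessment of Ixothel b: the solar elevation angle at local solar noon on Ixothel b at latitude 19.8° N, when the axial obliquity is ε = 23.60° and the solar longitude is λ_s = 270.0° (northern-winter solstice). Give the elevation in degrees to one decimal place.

46.6°

Solar declination: sin δ = sin ε · sin λ_s = sin 23.60° × sin 270.0° = -0.40035, so δ = -23.600°.
At local noon the hour angle is zero, so the zenith angle equals |φ − δ| = |+19.8° − (-23.600°)| = 43.400°.
Elevation = 90° − 43.400° = 46.6°.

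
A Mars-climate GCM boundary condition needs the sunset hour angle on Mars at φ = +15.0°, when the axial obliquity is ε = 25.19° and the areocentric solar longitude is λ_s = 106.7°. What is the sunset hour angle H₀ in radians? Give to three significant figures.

H₀ = 1.69 rad

sin δ = sin 25.19° × sin 106.7° = 0.40767, so δ = +24.059°.
cos H₀ = −tan φ · tan δ = −tan(+15.0°) × tan(+24.059°) = -0.1196, so H₀ = 1.6907 rad = 96.87°.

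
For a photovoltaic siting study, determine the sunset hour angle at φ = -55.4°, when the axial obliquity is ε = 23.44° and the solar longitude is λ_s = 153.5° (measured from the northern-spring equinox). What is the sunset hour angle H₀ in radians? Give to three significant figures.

H₀ = 1.31 rad

Solar declination: sin δ = sin ε · sin λ_s = sin 23.44° × sin 153.5° = 0.17749, so δ = +10.224°.
cos H₀ = −tan φ · tan δ = −tan(-55.4°) × tan(+10.224°) = 0.2614, so H₀ = 1.3063 rad = 74.84°.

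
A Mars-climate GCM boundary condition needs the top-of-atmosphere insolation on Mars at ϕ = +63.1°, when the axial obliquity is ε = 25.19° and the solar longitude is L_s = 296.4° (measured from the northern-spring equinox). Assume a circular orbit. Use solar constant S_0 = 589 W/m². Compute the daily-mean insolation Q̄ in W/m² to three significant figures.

Q̄ ≈ 6.04 W/m²

Solar declination: sin δ = sin ε · sin L_s = sin 25.19° × sin 296.4° = -0.38123, so δ = -22.410°.
cos h₀ = −tan(+63.1°) tan(-22.410°) = 0.8128, h₀ = 0.6218 rad.
Bracket: h₀ sin ϕ sin δ + cos ϕ cos δ sin h₀ = 0.6218×0.89180×-0.38123 + 0.45243×0.92448×0.58249 = -0.211400 + 0.243634 = 0.032234.
Q̄ = (S_0/π) × [bracket] = (589/π) × 0.032234 = 6.043 W/m².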